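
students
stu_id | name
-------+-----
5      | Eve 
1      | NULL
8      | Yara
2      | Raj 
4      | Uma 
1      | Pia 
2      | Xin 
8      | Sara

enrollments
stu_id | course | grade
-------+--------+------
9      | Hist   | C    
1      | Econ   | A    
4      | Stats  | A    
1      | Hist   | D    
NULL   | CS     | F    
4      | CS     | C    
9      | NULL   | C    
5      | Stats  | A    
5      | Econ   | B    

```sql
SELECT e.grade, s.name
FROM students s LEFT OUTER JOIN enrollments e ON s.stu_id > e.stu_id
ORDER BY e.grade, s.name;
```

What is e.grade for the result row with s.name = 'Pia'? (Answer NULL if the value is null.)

NULL

LEFT JOIN keeps every row from `students`; unmatched rows get NULL for `enrollments`'s columns.
Matching on s.stu_id > e.stu_id. A NULL in a compared column never satisfies the condition.
- s[0] stu_id=5 → 4 match(es) in e → 4 row(s).
- s[1] stu_id=1 → no match; kept with NULLs on the e side.
- s[2] stu_id=8 → 6 match(es) in e → 6 row(s).
- s[3] stu_id=2 → 2 match(es) in e → 2 row(s).
- s[4] stu_id=4 → 2 match(es) in e → 2 row(s).
- s[5] stu_id=1 → no match; kept with NULLs on the e side.
- s[6] stu_id=2 → 2 match(es) in e → 2 row(s).
- s[7] stu_id=8 → 6 match(es) in e → 6 row(s).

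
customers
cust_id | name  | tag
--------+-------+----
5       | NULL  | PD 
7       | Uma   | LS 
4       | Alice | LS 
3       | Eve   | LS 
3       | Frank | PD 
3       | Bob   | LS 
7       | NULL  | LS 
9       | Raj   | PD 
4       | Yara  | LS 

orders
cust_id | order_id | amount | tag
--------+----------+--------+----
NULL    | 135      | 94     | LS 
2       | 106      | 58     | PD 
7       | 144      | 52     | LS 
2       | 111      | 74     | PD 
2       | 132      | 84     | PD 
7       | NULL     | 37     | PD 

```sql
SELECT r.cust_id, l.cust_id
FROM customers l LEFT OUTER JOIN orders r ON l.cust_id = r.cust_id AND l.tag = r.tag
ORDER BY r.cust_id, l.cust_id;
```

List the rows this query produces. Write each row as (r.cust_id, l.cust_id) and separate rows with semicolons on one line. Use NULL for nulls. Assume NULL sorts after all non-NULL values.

LEFT JOIN keeps every row from `customers`; unmatched rows get NULL for `orders`'s columns.
Matching on l.cust_id = r.cust_id AND l.tag = r.tag. A NULL in a compared column never satisfies the condition.
- l (cust_id=5, tag=PD) has no partner → padded with NULL.
- l (cust_id=7, tag=LS) pairs with 1 row(s) of r.
- l (cust_id=4, tag=LS) has no partner → padded with NULL.
- l (cust_id=3, tag=LS) has no partner → padded with NULL.
- l (cust_id=3, tag=PD) has no partner → padded with NULL.
- l (cust_id=3, tag=LS) has no partner → padded with NULL.
- l (cust_id=7, tag=LS) pairs with 1 row(s) of r.
- l (cust_id=9, tag=PD) has no partner → padded with NULL.
- l (cust_id=4, tag=LS) has no partner → padded with NULL.
After projecting and ordering:
r.cust_id | l.cust_id
7 | 7
7 | 7
NULL | 3
NULL | 3
NULL | 3
NULL | 4
NULL | 4
NULL | 5
NULL | 9

(7, 7); (7, 7); (NULL, 3); (NULL, 3); (NULL, 3); (NULL, 4); (NULL, 4); (NULL, 5); (NULL, 9)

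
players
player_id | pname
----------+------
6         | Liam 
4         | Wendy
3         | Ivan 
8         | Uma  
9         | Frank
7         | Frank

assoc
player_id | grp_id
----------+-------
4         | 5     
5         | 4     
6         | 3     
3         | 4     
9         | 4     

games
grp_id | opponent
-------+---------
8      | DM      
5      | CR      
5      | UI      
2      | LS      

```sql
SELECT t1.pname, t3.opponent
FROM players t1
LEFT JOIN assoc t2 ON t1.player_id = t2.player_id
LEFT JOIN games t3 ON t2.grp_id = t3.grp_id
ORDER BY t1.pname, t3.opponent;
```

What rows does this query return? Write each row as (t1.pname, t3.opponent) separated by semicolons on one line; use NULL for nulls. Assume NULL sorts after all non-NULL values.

(Frank, NULL); (Frank, NULL); (Ivan, NULL); (Liam, NULL); (Uma, NULL); (Wendy, CR); (Wendy, UI)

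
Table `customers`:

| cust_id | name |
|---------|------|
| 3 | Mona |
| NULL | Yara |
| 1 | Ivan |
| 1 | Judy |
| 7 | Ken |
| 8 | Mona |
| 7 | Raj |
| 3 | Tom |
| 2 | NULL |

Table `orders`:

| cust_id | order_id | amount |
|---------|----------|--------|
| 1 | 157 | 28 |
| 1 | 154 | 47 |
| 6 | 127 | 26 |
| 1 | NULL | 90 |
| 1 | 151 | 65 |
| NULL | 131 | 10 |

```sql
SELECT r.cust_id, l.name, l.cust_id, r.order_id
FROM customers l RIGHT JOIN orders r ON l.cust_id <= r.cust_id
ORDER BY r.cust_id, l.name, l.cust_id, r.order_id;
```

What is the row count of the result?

14

RIGHT JOIN keeps every row from `orders`; unmatched rows get NULL for `customers`'s columns.
Matching on l.cust_id <= r.cust_id. A NULL in a compared column never satisfies the condition.
Matched pairs: 13; unmatched r rows kept: 1.
Total: 13 matched + 1 padded = 14 rows.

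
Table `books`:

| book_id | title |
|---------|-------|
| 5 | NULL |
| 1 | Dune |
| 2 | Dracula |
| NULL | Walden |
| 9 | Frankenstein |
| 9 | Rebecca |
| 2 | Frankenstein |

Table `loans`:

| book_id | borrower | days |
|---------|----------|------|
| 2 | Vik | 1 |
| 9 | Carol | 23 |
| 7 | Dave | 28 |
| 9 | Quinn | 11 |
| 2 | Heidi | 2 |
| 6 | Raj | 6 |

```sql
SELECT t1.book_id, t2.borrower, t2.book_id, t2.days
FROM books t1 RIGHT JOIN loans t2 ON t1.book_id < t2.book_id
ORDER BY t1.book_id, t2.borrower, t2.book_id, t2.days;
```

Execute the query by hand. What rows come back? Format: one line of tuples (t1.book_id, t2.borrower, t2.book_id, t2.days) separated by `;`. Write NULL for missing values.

(1, Carol, 9, 23); (1, Dave, 7, 28); (1, Heidi, 2, 2); (1, Quinn, 9, 11); (1, Raj, 6, 6); (1, Vik, 2, 1); (2, Carol, 9, 23); (2, Carol, 9, 23); (2, Dave, 7, 28); (2, Dave, 7, 28); (2, Quinn, 9, 11); (2, Quinn, 9, 11); (2, Raj, 6, 6); (2, Raj, 6, 6); (5, Carol, 9, 23); (5, Dave, 7, 28); (5, Quinn, 9, 11); (5, Raj, 6, 6)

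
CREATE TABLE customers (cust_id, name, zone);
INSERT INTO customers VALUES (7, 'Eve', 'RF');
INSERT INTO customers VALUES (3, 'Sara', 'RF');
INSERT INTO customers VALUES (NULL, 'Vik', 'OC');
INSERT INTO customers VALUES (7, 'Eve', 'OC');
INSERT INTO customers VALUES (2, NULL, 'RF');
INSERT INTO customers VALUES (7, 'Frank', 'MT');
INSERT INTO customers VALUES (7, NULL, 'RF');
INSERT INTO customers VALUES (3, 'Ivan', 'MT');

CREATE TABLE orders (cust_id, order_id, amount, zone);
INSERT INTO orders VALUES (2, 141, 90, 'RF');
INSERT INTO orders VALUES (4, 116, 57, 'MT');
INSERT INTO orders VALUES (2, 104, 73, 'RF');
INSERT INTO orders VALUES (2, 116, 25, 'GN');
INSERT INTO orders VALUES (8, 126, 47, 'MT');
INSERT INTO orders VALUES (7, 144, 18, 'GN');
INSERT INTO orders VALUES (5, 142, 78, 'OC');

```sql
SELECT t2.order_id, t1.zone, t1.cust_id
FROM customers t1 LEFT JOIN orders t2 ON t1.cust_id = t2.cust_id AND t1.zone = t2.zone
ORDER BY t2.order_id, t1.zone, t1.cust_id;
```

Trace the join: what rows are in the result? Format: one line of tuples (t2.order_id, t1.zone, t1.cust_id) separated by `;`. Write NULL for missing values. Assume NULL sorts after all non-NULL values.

LEFT JOIN keeps every row from `customers`; unmatched rows get NULL for `orders`'s columns.
Matching on t1.cust_id = t2.cust_id AND t1.zone = t2.zone. A NULL in a compared column never satisfies the condition.
Matched pairs: 2; unmatched t1 rows kept: 7.

(104, RF, 2); (141, RF, 2); (NULL, MT, 3); (NULL, MT, 7); (NULL, OC, 7); (NULL, OC, NULL); (NULL, RF, 3); (NULL, RF, 7); (NULL, RF, 7)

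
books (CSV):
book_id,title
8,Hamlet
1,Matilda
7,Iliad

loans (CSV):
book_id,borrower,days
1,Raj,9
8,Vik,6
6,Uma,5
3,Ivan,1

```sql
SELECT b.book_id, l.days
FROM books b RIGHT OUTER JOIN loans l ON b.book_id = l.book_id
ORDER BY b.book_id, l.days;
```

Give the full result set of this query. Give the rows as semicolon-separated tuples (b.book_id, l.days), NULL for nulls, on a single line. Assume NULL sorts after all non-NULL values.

RIGHT JOIN keeps every row from `loans`; unmatched rows get NULL for `books`'s columns.
Matching on b.book_id = l.book_id.
- b row (book_id=8): matches 1 l row(s) → 1 output row(s).
- b row (book_id=1): matches 1 l row(s) → 1 output row(s).
- b row (book_id=7): no match.
- 2 l row(s) had no b match → kept, b columns NULL.
After projecting and ordering:
b.book_id | l.days
1 | 9
8 | 6
NULL | 1
NULL | 5

(1, 9); (8, 6); (NULL, 1); (NULL, 5)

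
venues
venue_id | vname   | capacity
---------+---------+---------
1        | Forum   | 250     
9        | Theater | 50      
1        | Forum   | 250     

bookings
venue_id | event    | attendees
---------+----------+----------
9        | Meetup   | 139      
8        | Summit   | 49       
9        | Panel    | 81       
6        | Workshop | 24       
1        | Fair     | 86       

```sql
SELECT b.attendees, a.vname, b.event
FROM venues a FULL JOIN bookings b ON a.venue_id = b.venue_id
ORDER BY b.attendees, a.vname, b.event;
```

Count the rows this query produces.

6

FULL OUTER JOIN keeps every row from both sides; unmatched rows get NULL for the other side's columns.
Matching on a.venue_id = b.venue_id.
Matched pairs: 4; unmatched a rows kept: 0; unmatched b rows kept: 2.
Total: 4 matched + 2 padded = 6 rows.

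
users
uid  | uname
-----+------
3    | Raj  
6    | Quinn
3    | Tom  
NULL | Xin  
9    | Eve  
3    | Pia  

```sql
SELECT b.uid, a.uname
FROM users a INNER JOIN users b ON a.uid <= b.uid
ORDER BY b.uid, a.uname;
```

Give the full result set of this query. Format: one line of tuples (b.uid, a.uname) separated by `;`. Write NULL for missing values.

INNER JOIN keeps only pairs where the ON condition holds.
Matching on a.uid <= b.uid. A NULL in a compared column never satisfies the condition.
- a[0] uid=3 → 5 match(es) in b → 5 row(s).
- a[1] uid=6 → 2 match(es) in b → 2 row(s).
- a[2] uid=3 → 5 match(es) in b → 5 row(s).
- a[3] uid=NULL → no match; dropped.
- a[4] uid=9 → 1 match(es) in b → 1 row(s).
- a[5] uid=3 → 5 match(es) in b → 5 row(s).

(3, Pia); (3, Pia); (3, Pia); (3, Raj); (3, Raj); (3, Raj); (3, Tom); (3, Tom); (3, Tom); (6, Pia); (6, Quinn); (6, Raj); (6, Tom); (9, Eve); (9, Pia); (9, Quinn); (9, Raj); (9, Tom)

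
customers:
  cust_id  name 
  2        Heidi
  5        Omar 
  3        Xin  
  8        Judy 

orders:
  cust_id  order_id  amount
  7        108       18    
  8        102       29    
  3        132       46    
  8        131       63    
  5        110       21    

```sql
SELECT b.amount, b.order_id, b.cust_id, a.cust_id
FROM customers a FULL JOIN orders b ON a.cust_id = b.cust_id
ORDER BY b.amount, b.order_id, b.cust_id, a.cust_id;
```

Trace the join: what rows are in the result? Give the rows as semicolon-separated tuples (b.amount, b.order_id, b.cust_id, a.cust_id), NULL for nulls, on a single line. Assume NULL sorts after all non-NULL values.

(18, 108, 7, NULL); (21, 110, 5, 5); (29, 102, 8, 8); (46, 132, 3, 3); (63, 131, 8, 8); (NULL, NULL, NULL, 2)

FULL OUTER JOIN keeps every row from both sides; unmatched rows get NULL for the other side's columns.
Matching on a.cust_id = b.cust_id.
- a[0] cust_id=2 → no match; kept with NULLs on the b side.
- a[1] cust_id=5 → 1 match(es) in b → 1 row(s).
- a[2] cust_id=3 → 1 match(es) in b → 1 row(s).
- a[3] cust_id=8 → 2 match(es) in b → 2 row(s).
- 1 b row(s) had no a match → kept, a columns NULL.
After projecting and ordering:
b.amount | b.order_id | b.cust_id | a.cust_id
18 | 108 | 7 | NULL
21 | 110 | 5 | 5
29 | 102 | 8 | 8
46 | 132 | 3 | 3
63 | 131 | 8 | 8
NULL | NULL | NULL | 2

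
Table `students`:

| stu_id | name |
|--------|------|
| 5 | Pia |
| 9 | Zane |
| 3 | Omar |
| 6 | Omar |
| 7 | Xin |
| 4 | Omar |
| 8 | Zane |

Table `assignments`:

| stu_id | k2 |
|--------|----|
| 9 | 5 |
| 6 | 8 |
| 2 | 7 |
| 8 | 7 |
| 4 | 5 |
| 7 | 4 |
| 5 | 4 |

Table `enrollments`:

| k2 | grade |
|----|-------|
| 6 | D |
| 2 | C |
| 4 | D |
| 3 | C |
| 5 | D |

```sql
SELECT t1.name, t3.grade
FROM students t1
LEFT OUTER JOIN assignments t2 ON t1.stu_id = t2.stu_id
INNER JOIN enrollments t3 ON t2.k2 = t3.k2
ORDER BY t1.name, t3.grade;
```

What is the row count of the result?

4

Joins associate left-to-right: students LEFT JOIN assignments on stu_id gives 7 intermediate row(s).
Then INNER JOIN `enrollments t3` on k2: keep only rows whose t2.k2 appears in t3.
Result: 4 row(s).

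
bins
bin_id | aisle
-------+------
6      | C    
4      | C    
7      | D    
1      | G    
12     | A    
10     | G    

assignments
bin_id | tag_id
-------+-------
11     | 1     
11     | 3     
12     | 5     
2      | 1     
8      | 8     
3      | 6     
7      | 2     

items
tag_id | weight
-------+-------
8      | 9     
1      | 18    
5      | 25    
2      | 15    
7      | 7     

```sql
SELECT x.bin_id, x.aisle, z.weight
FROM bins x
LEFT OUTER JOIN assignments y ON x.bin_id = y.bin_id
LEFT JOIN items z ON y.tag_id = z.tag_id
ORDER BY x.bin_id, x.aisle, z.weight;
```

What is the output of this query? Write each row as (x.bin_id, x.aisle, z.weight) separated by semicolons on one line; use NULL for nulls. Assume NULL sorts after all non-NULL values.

(1, G, NULL); (4, C, NULL); (6, C, NULL); (7, D, 15); (10, G, NULL); (12, A, 25)

Evaluate left to right. First `bins x LEFT JOIN assignments y` on bin_id: 6 row(s).
Then LEFT JOIN `items z` on tag_id: each of those 6 rows is kept; rows whose y.tag_id has no match in z get NULL for z's columns.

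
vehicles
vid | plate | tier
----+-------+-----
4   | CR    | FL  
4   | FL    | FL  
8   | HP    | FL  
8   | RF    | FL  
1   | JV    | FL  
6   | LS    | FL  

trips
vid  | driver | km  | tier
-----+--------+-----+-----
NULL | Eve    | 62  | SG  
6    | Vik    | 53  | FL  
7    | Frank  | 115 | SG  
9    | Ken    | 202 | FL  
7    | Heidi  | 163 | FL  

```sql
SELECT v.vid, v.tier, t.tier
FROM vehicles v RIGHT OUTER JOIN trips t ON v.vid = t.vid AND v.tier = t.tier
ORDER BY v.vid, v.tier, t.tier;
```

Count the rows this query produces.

RIGHT JOIN keeps every row from `trips`; unmatched rows get NULL for `vehicles`'s columns.
Matching on v.vid = t.vid AND v.tier = t.tier. A NULL in a compared column never satisfies the condition.
- vid=4, tier=FL: no matching t row.
- vid=4, tier=FL: no matching t row.
- vid=8, tier=FL: no matching t row.
- vid=8, tier=FL: no matching t row.
- vid=1, tier=FL: no matching t row.
- vid=6, tier=FL: 1 matching t row(s), so 1 row(s) emitted.
- 4 row(s) from t found no v partner → padded with NULL.
Total: 1 matched + 4 padded = 5 rows.

5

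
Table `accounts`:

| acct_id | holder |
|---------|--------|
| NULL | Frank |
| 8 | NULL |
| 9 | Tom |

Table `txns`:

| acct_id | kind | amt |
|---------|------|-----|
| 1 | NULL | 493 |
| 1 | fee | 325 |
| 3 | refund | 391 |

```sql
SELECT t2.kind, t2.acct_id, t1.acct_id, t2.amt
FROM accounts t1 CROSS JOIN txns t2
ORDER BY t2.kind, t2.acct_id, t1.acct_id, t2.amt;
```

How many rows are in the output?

9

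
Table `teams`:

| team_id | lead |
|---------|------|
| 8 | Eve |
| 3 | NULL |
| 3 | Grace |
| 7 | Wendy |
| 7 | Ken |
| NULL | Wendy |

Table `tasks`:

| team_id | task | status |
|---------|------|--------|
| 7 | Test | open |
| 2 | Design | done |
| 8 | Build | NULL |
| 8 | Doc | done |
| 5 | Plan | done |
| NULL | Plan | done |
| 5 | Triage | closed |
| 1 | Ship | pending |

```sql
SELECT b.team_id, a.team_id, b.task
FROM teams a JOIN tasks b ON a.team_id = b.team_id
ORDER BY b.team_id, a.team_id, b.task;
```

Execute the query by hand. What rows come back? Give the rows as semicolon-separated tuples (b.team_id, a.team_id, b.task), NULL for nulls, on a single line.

(7, 7, Test); (7, 7, Test); (8, 8, Build); (8, 8, Doc)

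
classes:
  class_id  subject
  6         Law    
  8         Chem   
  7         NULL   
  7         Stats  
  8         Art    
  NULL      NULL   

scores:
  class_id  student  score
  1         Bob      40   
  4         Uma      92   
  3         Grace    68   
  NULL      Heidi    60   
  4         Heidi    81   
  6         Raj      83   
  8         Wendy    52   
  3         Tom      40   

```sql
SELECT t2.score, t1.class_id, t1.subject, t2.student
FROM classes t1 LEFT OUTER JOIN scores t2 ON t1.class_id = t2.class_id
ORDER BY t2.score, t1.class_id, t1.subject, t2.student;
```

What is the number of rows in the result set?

LEFT JOIN keeps every row from `classes`; unmatched rows get NULL for `scores`'s columns.
Matching on t1.class_id = t2.class_id. A NULL in a compared column never satisfies the condition.
- class_id=6: 1 matching t2 row(s), so 1 row(s) emitted.
- class_id=8: 1 matching t2 row(s), so 1 row(s) emitted.
- class_id=7: no t2 row matches, row kept with t2 columns NULL.
- class_id=7: no t2 row matches, row kept with t2 columns NULL.
- class_id=8: 1 matching t2 row(s), so 1 row(s) emitted.
- class_id=NULL: no t2 row matches, row kept with t2 columns NULL.
Total: 3 matched + 3 padded = 6 rows.

6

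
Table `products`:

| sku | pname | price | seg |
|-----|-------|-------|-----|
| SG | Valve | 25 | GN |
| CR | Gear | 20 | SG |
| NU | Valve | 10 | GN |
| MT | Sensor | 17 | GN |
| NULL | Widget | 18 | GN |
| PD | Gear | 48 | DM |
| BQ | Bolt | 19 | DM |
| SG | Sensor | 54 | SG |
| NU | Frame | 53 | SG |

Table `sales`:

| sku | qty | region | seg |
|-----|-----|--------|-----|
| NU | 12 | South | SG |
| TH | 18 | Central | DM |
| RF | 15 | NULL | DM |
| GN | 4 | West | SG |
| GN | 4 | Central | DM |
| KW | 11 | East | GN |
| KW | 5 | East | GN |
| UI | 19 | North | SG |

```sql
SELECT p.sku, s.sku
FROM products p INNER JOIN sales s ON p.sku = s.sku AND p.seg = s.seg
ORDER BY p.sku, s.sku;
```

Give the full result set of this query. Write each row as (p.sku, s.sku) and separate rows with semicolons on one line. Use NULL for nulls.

INNER JOIN keeps only pairs where the ON condition holds.
Matching on p.sku = s.sku AND p.seg = s.seg. A NULL in a compared column never satisfies the condition.
Matched pairs: 1.

(NU, NU)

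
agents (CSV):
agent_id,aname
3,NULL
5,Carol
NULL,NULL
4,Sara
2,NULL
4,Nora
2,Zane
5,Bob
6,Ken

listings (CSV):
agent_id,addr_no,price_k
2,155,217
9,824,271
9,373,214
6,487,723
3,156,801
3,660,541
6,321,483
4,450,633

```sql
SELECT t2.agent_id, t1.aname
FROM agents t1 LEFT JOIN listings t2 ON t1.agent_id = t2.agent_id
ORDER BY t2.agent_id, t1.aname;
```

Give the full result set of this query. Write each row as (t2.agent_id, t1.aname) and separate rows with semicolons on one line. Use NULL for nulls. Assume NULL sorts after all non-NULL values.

LEFT JOIN keeps every row from `agents`; unmatched rows get NULL for `listings`'s columns.
Matching on t1.agent_id = t2.agent_id. A NULL in a compared column never satisfies the condition.
Matched pairs: 8; unmatched t1 rows kept: 3.

(2, Zane); (2, NULL); (3, NULL); (3, NULL); (4, Nora); (4, Sara); (6, Ken); (6, Ken); (NULL, Bob); (NULL, Carol); (NULL, NULL)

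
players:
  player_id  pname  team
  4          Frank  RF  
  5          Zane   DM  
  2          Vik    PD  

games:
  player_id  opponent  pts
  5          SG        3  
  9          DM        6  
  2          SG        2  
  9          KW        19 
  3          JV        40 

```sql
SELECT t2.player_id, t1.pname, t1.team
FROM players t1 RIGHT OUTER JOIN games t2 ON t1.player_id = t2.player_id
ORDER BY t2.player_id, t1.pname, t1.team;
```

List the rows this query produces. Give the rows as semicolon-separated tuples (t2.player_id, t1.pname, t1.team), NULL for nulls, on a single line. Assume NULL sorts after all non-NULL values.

(2, Vik, PD); (3, NULL, NULL); (5, Zane, DM); (9, NULL, NULL); (9, NULL, NULL)

RIGHT JOIN keeps every row from `games`; unmatched rows get NULL for `players`'s columns.
Matching on t1.player_id = t2.player_id.
Matched pairs: 2; unmatched t2 rows kept: 3.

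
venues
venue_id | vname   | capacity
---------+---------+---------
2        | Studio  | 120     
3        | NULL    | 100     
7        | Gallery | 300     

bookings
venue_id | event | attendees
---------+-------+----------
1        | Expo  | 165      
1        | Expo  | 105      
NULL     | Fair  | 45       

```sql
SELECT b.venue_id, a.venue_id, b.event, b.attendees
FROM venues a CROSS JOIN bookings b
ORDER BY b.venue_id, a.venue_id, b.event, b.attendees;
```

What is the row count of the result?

9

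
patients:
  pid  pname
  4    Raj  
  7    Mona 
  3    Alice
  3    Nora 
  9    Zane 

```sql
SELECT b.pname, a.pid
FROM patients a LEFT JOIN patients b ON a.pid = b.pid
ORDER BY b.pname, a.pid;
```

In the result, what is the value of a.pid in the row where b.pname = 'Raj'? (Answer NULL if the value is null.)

4

LEFT JOIN keeps every row from `patients a`; unmatched rows get NULL for `patients b`'s columns.
Matching on a.pid = b.pid.
- a row (pid=4): matches 1 b row(s) → 1 output row(s).
- a row (pid=7): matches 1 b row(s) → 1 output row(s).
- a row (pid=3): matches 2 b row(s) → 2 output row(s).
- a row (pid=3): matches 2 b row(s) → 2 output row(s).
- a row (pid=9): matches 1 b row(s) → 1 output row(s).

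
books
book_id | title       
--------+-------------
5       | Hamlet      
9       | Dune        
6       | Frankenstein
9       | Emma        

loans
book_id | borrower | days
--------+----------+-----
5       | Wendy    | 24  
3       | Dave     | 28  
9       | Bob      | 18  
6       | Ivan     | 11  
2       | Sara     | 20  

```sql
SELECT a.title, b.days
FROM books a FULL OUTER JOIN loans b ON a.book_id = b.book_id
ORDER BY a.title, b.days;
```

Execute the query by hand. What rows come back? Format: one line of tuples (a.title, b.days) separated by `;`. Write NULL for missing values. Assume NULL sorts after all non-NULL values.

FULL OUTER JOIN keeps every row from both sides; unmatched rows get NULL for the other side's columns.
Matching on a.book_id = b.book_id.
- a (book_id=5) pairs with 1 row(s) of b.
- a (book_id=9) pairs with 1 row(s) of b.
- a (book_id=6) pairs with 1 row(s) of b.
- a (book_id=9) pairs with 1 row(s) of b.
- 2 b row(s) had no a match → kept, a columns NULL.
After projecting and ordering:
a.title | b.days
Dune | 18
Emma | 18
Frankenstein | 11
Hamlet | 24
NULL | 20
NULL | 28

(Dune, 18); (Emma, 18); (Frankenstein, 11); (Hamlet, 24); (NULL, 20); (NULL, 28)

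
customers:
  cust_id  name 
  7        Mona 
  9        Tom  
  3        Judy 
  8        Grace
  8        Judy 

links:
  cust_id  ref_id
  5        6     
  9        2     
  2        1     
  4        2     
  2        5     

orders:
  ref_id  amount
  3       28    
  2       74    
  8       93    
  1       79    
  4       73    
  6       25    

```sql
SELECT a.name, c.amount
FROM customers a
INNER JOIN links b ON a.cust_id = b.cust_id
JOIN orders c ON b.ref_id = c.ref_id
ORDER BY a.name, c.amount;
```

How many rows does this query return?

1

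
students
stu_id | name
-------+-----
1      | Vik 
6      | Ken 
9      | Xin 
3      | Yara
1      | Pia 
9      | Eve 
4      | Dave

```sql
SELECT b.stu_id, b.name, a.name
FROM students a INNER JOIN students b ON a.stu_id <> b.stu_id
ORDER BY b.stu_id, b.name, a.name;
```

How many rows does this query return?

38

INNER JOIN keeps only pairs where the ON condition holds.
Matching on a.stu_id <> b.stu_id.
- a row (stu_id=1): matches 5 b row(s) → 5 output row(s).
- a row (stu_id=6): matches 6 b row(s) → 6 output row(s).
- a row (stu_id=9): matches 5 b row(s) → 5 output row(s).
- a row (stu_id=3): matches 6 b row(s) → 6 output row(s).
- a row (stu_id=1): matches 5 b row(s) → 5 output row(s).
- a row (stu_id=9): matches 5 b row(s) → 5 output row(s).
- a row (stu_id=4): matches 6 b row(s) → 6 output row(s).
Total: 38 rows.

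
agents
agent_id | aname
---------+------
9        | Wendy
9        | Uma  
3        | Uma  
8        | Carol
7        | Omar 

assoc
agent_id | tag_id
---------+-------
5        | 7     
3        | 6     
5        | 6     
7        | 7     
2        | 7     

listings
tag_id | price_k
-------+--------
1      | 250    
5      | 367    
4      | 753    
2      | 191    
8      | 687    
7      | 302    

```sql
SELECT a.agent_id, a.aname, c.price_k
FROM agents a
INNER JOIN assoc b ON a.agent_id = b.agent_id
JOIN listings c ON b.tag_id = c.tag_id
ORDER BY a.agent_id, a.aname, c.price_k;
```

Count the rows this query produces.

Joins associate left-to-right: agents INNER JOIN assoc on agent_id gives 2 intermediate row(s).
Then INNER JOIN `listings c` on tag_id: keep only rows whose b.tag_id appears in c.
Result: 1 row(s).

1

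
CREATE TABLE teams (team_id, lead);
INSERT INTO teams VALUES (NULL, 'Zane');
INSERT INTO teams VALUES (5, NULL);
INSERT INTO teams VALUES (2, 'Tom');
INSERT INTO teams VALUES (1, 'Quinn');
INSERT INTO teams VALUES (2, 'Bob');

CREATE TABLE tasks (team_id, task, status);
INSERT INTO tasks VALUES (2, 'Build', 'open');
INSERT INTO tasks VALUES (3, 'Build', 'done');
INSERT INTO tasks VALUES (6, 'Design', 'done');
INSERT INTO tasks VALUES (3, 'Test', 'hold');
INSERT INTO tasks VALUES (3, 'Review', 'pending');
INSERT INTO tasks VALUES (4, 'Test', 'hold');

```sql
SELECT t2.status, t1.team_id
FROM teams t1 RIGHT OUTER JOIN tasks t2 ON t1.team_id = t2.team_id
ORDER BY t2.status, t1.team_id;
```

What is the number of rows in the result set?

RIGHT JOIN keeps every row from `tasks`; unmatched rows get NULL for `teams`'s columns.
Matching on t1.team_id = t2.team_id. A NULL in a compared column never satisfies the condition.
- team_id=NULL: no matching t2 row.
- team_id=5: no matching t2 row.
- team_id=2: 1 matching t2 row(s), so 1 row(s) emitted.
- team_id=1: no matching t2 row.
- team_id=2: 1 matching t2 row(s), so 1 row(s) emitted.
- 5 t2 row(s) had no t1 match → kept, t1 columns NULL.
Total: 2 matched + 5 padded = 7 rows.

7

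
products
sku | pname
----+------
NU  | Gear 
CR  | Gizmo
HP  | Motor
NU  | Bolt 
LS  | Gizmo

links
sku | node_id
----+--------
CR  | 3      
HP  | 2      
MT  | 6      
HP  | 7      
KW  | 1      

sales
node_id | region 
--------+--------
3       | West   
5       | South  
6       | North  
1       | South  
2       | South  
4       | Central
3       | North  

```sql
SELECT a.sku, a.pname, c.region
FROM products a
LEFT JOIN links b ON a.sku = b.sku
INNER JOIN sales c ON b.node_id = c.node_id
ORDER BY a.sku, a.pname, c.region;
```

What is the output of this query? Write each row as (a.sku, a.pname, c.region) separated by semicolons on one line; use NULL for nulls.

Joins associate left-to-right: products LEFT JOIN links on sku gives 6 intermediate row(s).
Then INNER JOIN `sales c` on node_id: keep only rows whose b.node_id appears in c.

(CR, Gizmo, North); (CR, Gizmo, West); (HP, Motor, South)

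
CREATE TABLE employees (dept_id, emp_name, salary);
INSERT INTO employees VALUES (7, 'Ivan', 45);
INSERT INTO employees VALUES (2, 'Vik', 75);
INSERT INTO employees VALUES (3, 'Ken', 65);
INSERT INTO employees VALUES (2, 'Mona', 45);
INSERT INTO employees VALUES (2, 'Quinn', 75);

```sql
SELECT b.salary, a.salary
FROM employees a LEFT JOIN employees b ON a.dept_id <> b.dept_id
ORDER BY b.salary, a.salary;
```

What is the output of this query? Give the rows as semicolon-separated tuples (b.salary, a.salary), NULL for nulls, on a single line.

(45, 45); (45, 45); (45, 65); (45, 65); (45, 75); (45, 75); (65, 45); (65, 45); (65, 75); (65, 75); (75, 45); (75, 45); (75, 65); (75, 65)

LEFT JOIN keeps every row from `employees a`; unmatched rows get NULL for `employees b`'s columns.
Matching on a.dept_id <> b.dept_id.
Matched pairs: 14; unmatched a rows kept: 0.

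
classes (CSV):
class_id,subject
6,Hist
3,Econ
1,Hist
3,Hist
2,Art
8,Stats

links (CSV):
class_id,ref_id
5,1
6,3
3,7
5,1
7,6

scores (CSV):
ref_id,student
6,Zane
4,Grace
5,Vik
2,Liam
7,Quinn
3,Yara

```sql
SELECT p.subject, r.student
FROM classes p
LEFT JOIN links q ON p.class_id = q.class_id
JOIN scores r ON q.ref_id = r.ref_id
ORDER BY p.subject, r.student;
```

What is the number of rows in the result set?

3

Joins associate left-to-right: classes LEFT JOIN links on class_id gives 6 intermediate row(s).
Then INNER JOIN `scores r` on ref_id: keep only rows whose q.ref_id appears in r.
Result: 3 row(s).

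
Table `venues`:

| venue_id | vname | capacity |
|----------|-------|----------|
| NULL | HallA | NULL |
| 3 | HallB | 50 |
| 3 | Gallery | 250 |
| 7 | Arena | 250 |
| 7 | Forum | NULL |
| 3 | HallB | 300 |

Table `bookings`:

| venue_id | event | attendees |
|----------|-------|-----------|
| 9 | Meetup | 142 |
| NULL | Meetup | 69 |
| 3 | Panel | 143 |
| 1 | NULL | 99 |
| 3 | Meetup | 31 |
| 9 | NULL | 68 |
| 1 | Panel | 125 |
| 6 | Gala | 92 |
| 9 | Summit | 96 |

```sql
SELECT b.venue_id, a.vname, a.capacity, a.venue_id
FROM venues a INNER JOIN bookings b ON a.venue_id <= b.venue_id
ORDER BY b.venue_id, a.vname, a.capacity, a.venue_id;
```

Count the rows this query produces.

24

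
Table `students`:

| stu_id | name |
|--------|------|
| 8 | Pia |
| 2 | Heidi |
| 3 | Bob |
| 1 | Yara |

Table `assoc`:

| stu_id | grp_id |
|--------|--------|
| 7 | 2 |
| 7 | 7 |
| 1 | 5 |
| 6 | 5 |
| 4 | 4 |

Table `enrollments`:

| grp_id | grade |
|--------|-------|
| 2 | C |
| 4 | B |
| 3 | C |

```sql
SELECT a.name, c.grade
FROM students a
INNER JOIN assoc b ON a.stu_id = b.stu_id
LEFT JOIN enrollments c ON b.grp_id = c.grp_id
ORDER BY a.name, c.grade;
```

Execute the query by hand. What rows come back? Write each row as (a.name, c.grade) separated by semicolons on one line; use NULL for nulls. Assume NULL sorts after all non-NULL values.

Evaluate left to right. First `students a INNER JOIN assoc b` on stu_id: 1 row(s).
Then LEFT JOIN `enrollments c` on grp_id: each of those 1 rows is kept; rows whose b.grp_id has no match in c get NULL for c's columns.

(Yara, NULL)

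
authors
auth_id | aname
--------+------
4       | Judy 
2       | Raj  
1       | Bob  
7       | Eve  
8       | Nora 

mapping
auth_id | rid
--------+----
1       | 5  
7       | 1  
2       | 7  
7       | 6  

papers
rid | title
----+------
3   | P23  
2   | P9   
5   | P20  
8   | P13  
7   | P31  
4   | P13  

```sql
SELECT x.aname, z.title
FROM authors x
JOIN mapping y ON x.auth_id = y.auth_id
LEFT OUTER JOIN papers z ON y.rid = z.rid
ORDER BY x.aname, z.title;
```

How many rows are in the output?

Step 1 — x INNER JOIN y on auth_id → 4 row(s).
Then LEFT JOIN `papers z` on rid: each of those 4 rows is kept; rows whose y.rid has no match in z get NULL for z's columns.
Result: 4 row(s).

4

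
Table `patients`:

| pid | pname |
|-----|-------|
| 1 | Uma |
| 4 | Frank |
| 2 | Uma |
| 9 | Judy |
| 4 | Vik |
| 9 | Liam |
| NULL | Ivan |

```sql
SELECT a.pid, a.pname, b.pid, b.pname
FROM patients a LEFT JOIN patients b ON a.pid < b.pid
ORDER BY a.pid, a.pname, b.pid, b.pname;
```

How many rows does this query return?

16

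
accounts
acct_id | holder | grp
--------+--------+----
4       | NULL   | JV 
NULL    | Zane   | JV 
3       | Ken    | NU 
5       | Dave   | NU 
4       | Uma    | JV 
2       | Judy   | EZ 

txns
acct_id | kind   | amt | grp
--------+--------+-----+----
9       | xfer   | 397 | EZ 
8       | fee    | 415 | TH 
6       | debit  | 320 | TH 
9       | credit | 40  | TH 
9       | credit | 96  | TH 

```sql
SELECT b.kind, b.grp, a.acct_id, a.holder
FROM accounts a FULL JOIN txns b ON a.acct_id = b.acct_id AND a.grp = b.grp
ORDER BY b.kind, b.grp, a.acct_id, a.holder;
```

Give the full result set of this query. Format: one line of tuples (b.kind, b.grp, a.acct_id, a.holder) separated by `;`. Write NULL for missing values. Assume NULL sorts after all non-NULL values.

(credit, TH, NULL, NULL); (credit, TH, NULL, NULL); (debit, TH, NULL, NULL); (fee, TH, NULL, NULL); (xfer, EZ, NULL, NULL); (NULL, NULL, 2, Judy); (NULL, NULL, 3, Ken); (NULL, NULL, 4, Uma); (NULL, NULL, 4, NULL); (NULL, NULL, 5, Dave); (NULL, NULL, NULL, Zane)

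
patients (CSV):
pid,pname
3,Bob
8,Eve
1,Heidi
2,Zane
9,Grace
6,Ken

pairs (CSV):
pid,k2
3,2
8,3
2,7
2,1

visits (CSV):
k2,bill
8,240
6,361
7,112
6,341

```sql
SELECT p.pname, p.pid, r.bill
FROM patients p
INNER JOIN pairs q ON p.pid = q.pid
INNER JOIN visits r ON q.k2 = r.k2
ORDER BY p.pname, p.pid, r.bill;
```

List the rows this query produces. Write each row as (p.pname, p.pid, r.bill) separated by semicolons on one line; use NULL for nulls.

Joins associate left-to-right: patients INNER JOIN pairs on pid gives 4 intermediate row(s).
Then INNER JOIN `visits r` on k2: keep only rows whose q.k2 appears in r.

(Zane, 2, 112)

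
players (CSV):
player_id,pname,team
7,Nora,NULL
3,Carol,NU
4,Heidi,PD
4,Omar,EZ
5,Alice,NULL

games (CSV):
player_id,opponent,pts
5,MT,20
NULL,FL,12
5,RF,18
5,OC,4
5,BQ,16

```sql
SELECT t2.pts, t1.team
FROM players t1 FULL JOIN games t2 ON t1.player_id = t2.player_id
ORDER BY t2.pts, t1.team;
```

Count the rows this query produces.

FULL OUTER JOIN keeps every row from both sides; unmatched rows get NULL for the other side's columns.
Matching on t1.player_id = t2.player_id. A NULL in a compared column never satisfies the condition.
- t1 row (player_id=7): no match → kept, t2 columns NULL.
- t1 row (player_id=3): no match → kept, t2 columns NULL.
- t1 row (player_id=4): no match → kept, t2 columns NULL.
- t1 row (player_id=4): no match → kept, t2 columns NULL.
- t1 row (player_id=5): matches 4 t2 row(s) → 4 output row(s).
- 1 t2 row(s) had no t1 match → kept, t1 columns NULL.
Total: 4 matched + 5 padded = 9 rows.

9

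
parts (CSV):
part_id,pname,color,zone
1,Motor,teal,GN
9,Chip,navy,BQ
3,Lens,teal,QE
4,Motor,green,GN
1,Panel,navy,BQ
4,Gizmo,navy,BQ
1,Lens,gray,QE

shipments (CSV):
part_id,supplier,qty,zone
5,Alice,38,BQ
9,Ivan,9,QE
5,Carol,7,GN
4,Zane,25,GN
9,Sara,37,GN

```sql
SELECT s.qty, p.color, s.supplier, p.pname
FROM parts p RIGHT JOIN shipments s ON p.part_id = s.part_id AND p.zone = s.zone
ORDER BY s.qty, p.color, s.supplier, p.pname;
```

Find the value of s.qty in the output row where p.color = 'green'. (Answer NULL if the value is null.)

25

RIGHT JOIN keeps every row from `shipments`; unmatched rows get NULL for `parts`'s columns.
Matching on p.part_id = s.part_id AND p.zone = s.zone.
- part_id=1, zone=GN: no matching s row.
- part_id=9, zone=BQ: no matching s row.
- part_id=3, zone=QE: no matching s row.
- part_id=4, zone=GN: 1 matching s row(s), so 1 row(s) emitted.
- part_id=1, zone=BQ: no matching s row.
- part_id=4, zone=BQ: no matching s row.
- part_id=1, zone=QE: no matching s row.
- plus 4 unmatched s row(s), each kept with NULL p columns.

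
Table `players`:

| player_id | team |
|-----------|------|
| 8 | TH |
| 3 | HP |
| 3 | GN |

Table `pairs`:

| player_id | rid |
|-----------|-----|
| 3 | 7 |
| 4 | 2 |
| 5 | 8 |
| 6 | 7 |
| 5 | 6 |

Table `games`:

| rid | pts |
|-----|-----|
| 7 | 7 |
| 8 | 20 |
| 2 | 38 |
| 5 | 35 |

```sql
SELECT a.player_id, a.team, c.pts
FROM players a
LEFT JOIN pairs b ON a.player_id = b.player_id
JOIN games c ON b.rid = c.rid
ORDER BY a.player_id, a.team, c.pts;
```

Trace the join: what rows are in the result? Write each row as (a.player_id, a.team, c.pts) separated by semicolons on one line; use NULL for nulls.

(3, GN, 7); (3, HP, 7)

Step 1 — a LEFT JOIN b on player_id → 3 row(s).
Then INNER JOIN `games c` on rid: keep only rows whose b.rid appears in c.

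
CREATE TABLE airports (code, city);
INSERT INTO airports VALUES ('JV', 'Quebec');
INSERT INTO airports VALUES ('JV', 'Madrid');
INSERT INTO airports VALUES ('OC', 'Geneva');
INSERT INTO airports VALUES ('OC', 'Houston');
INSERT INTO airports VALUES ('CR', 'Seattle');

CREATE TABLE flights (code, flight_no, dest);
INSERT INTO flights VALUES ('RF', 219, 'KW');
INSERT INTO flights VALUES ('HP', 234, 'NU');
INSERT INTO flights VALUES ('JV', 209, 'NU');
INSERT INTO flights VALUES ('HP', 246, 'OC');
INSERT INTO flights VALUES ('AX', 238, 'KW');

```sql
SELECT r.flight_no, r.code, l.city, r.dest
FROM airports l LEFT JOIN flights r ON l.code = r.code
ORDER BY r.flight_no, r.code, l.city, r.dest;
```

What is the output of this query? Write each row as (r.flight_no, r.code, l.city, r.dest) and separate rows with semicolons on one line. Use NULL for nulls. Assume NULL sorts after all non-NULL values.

(209, JV, Madrid, NU); (209, JV, Quebec, NU); (NULL, NULL, Geneva, NULL); (NULL, NULL, Houston, NULL); (NULL, NULL, Seattle, NULL)

LEFT JOIN keeps every row from `airports`; unmatched rows get NULL for `flights`'s columns.
Matching on l.code = r.code.
- l[0] code=JV → 1 match(es) in r → 1 row(s).
- l[1] code=JV → 1 match(es) in r → 1 row(s).
- l[2] code=OC → no match; kept with NULLs on the r side.
- l[3] code=OC → no match; kept with NULLs on the r side.
- l[4] code=CR → no match; kept with NULLs on the r side.
After projecting and ordering:
r.flight_no | r.code | l.city | r.dest
209 | JV | Madrid | NU
209 | JV | Quebec | NU
NULL | NULL | Geneva | NULL
NULL | NULL | Houston | NULL
NULL | NULL | Seattle | NULL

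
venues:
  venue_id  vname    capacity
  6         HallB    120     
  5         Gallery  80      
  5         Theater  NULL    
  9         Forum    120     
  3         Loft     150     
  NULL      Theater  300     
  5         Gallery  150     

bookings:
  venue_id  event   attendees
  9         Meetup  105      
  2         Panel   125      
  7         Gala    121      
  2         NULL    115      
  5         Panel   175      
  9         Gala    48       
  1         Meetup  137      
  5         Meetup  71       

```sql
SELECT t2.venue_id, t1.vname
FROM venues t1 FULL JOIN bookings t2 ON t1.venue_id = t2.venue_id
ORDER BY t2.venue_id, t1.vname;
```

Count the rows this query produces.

FULL OUTER JOIN keeps every row from both sides; unmatched rows get NULL for the other side's columns.
Matching on t1.venue_id = t2.venue_id. A NULL in a compared column never satisfies the condition.
Matched pairs: 8; unmatched t1 rows kept: 3; unmatched t2 rows kept: 4.
Total: 8 matched + 7 padded = 15 rows.

15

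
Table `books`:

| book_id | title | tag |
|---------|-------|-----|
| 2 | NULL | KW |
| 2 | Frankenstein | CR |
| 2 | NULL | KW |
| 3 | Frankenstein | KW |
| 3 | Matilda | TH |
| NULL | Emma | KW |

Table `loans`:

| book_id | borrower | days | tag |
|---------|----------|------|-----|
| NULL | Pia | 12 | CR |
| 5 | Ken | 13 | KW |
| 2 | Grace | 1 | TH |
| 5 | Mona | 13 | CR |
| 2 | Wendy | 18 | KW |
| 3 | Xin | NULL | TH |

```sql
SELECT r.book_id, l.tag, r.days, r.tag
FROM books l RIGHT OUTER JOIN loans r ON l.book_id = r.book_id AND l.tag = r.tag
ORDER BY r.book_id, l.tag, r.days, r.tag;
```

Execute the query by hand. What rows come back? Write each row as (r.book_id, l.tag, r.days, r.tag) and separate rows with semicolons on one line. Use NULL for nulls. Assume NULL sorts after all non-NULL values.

RIGHT JOIN keeps every row from `loans`; unmatched rows get NULL for `books`'s columns.
Matching on l.book_id = r.book_id AND l.tag = r.tag. A NULL in a compared column never satisfies the condition.
Matched pairs: 3; unmatched r rows kept: 4.

(2, KW, 18, KW); (2, KW, 18, KW); (2, NULL, 1, TH); (3, TH, NULL, TH); (5, NULL, 13, CR); (5, NULL, 13, KW); (NULL, NULL, 12, CR)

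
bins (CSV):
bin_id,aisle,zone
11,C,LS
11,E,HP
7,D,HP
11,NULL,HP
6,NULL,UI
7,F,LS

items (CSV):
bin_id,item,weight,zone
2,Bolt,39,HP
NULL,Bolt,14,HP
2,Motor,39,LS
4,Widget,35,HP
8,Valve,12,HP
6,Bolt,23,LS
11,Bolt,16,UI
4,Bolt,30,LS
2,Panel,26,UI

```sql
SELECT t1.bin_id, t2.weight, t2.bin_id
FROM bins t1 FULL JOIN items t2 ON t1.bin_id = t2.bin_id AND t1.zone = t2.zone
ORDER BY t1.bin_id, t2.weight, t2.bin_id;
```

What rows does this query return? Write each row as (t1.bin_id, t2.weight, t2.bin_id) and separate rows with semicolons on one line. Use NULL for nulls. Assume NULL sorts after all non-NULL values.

(6, NULL, NULL); (7, NULL, NULL); (7, NULL, NULL); (11, NULL, NULL); (11, NULL, NULL); (11, NULL, NULL); (NULL, 12, 8); (NULL, 14, NULL); (NULL, 16, 11); (NULL, 23, 6); (NULL, 26, 2); (NULL, 30, 4); (NULL, 35, 4); (NULL, 39, 2); (NULL, 39, 2)

FULL OUTER JOIN keeps every row from both sides; unmatched rows get NULL for the other side's columns.
Matching on t1.bin_id = t2.bin_id AND t1.zone = t2.zone. A NULL in a compared column never satisfies the condition.
- t1[0] bin_id=11, zone=LS → no match; kept with NULLs on the t2 side.
- t1[1] bin_id=11, zone=HP → no match; kept with NULLs on the t2 side.
- t1[2] bin_id=7, zone=HP → no match; kept with NULLs on the t2 side.
- t1[3] bin_id=11, zone=HP → no match; kept with NULLs on the t2 side.
- t1[4] bin_id=6, zone=UI → no match; kept with NULLs on the t2 side.
- t1[5] bin_id=7, zone=LS → no match; kept with NULLs on the t2 side.
- 9 t2 row(s) had no t1 match → kept, t1 columns NULL.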